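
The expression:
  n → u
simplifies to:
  u ∨ ¬n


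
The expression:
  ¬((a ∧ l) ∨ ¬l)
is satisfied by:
  {l: True, a: False}


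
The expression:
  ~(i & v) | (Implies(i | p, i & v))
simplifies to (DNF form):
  True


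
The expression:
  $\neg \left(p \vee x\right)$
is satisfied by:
  {x: False, p: False}


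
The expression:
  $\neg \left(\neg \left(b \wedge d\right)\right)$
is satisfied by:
  {b: True, d: True}


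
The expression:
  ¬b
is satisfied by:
  {b: False}


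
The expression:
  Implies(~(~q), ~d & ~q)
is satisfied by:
  {q: False}


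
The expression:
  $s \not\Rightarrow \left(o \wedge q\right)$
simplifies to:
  $s \wedge \left(\neg o \vee \neg q\right)$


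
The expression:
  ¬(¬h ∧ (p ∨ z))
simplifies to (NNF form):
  h ∨ (¬p ∧ ¬z)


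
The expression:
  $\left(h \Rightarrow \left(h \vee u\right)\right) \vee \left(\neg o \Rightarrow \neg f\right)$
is always true.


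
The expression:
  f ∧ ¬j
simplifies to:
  f ∧ ¬j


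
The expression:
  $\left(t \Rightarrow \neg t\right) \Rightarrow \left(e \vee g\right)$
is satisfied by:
  {t: True, e: True, g: True}
  {t: True, e: True, g: False}
  {t: True, g: True, e: False}
  {t: True, g: False, e: False}
  {e: True, g: True, t: False}
  {e: True, g: False, t: False}
  {g: True, e: False, t: False}


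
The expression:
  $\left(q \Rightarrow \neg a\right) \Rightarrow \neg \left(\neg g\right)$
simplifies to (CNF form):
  $\left(a \vee g\right) \wedge \left(g \vee q\right)$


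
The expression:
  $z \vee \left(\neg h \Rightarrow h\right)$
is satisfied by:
  {z: True, h: True}
  {z: True, h: False}
  {h: True, z: False}


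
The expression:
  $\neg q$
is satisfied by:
  {q: False}


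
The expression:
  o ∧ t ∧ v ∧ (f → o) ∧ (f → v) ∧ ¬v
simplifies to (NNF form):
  False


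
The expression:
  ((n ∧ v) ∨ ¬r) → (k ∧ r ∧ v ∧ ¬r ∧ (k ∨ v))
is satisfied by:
  {r: True, v: False, n: False}
  {r: True, n: True, v: False}
  {r: True, v: True, n: False}


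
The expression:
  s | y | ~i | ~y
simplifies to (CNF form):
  True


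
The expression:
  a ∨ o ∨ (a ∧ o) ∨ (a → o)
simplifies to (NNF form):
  True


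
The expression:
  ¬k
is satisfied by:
  {k: False}


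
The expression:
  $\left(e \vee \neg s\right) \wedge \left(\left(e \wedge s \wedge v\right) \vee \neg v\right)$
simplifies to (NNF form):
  $\left(e \wedge s\right) \vee \left(\neg s \wedge \neg v\right)$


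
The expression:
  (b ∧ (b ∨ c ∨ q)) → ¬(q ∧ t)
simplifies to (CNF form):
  ¬b ∨ ¬q ∨ ¬t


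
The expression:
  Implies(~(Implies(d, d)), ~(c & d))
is always true.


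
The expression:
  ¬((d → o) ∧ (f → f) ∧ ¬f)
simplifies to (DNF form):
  f ∨ (d ∧ ¬o)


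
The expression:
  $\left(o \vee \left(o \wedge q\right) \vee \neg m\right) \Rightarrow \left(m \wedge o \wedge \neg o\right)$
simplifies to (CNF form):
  $m \wedge \neg o$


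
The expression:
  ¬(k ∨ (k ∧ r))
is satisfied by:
  {k: False}


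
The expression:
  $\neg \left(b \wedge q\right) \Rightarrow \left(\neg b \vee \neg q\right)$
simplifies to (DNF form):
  $\text{True}$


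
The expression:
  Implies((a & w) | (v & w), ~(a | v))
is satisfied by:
  {v: False, w: False, a: False}
  {a: True, v: False, w: False}
  {v: True, a: False, w: False}
  {a: True, v: True, w: False}
  {w: True, a: False, v: False}


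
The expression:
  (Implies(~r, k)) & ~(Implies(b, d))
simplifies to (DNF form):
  (b & k & ~d) | (b & r & ~d)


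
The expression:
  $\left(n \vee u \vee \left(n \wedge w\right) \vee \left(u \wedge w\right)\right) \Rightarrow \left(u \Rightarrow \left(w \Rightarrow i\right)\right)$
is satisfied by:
  {i: True, w: False, u: False}
  {w: False, u: False, i: False}
  {i: True, u: True, w: False}
  {u: True, w: False, i: False}
  {i: True, w: True, u: False}
  {w: True, i: False, u: False}
  {i: True, u: True, w: True}


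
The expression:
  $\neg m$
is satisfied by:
  {m: False}


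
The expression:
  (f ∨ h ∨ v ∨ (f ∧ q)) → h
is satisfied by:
  {h: True, f: False, v: False}
  {h: True, v: True, f: False}
  {h: True, f: True, v: False}
  {h: True, v: True, f: True}
  {v: False, f: False, h: False}


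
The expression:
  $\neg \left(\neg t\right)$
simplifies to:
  $t$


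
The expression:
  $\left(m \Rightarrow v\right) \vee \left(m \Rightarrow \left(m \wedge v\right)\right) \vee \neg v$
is always true.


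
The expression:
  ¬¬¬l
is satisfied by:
  {l: False}


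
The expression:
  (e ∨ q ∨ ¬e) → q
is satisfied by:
  {q: True}


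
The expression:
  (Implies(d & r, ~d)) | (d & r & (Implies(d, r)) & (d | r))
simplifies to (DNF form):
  True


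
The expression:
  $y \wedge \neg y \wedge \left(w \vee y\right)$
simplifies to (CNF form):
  $\text{False}$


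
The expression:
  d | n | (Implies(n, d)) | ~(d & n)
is always true.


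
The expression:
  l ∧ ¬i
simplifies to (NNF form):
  l ∧ ¬i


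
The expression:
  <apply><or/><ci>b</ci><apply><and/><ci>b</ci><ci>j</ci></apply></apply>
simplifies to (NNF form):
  <ci>b</ci>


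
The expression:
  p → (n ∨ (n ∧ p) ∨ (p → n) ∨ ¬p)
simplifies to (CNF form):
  n ∨ ¬p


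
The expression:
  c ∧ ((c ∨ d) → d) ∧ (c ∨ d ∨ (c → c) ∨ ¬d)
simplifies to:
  c ∧ d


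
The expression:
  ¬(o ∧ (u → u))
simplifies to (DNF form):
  ¬o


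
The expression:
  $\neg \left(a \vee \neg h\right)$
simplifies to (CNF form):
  $h \wedge \neg a$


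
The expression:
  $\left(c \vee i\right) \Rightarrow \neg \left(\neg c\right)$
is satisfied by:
  {c: True, i: False}
  {i: False, c: False}
  {i: True, c: True}


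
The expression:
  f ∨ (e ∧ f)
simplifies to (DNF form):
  f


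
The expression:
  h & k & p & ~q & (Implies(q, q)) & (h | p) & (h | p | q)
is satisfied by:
  {k: True, p: True, h: True, q: False}


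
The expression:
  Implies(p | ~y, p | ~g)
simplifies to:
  p | y | ~g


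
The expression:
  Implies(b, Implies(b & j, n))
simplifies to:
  n | ~b | ~j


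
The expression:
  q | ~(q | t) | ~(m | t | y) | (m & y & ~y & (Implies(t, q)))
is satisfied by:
  {q: True, t: False}
  {t: False, q: False}
  {t: True, q: True}


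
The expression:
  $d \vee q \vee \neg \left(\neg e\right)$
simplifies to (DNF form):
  $d \vee e \vee q$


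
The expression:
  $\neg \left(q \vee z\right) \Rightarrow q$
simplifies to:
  $q \vee z$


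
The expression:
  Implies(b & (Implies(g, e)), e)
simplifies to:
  e | g | ~b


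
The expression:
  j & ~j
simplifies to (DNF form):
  False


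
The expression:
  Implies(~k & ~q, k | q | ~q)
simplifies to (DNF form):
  True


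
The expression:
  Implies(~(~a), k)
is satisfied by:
  {k: True, a: False}
  {a: False, k: False}
  {a: True, k: True}


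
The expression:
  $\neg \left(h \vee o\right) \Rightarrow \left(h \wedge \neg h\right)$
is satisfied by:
  {o: True, h: True}
  {o: True, h: False}
  {h: True, o: False}


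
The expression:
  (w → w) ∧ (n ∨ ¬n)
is always true.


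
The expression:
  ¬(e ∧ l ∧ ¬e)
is always true.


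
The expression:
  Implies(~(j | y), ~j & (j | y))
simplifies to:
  j | y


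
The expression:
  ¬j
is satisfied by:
  {j: False}


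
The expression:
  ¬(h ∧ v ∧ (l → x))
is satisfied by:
  {l: True, x: False, h: False, v: False}
  {l: False, x: False, h: False, v: False}
  {l: True, x: True, h: False, v: False}
  {x: True, l: False, h: False, v: False}
  {l: True, v: True, x: False, h: False}
  {v: True, l: False, x: False, h: False}
  {l: True, v: True, x: True, h: False}
  {v: True, x: True, l: False, h: False}
  {h: True, l: True, v: False, x: False}
  {h: True, v: False, x: False, l: False}
  {l: True, h: True, x: True, v: False}
  {h: True, x: True, v: False, l: False}
  {l: True, h: True, v: True, x: False}


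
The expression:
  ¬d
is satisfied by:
  {d: False}


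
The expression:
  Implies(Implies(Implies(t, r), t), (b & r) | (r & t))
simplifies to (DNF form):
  r | ~t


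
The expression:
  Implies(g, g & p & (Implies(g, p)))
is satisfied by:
  {p: True, g: False}
  {g: False, p: False}
  {g: True, p: True}


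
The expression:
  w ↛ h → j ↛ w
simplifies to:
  h ∨ ¬w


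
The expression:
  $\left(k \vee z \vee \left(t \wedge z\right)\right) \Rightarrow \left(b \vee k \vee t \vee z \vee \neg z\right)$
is always true.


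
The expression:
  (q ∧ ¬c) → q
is always true.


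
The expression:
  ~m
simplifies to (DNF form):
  ~m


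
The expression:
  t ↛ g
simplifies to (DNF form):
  t ∧ ¬g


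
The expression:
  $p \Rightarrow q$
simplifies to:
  $q \vee \neg p$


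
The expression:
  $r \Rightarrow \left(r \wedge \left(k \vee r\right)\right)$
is always true.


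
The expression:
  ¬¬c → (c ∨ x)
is always true.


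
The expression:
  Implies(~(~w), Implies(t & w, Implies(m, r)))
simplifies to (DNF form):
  r | ~m | ~t | ~w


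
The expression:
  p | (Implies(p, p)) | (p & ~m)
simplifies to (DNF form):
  True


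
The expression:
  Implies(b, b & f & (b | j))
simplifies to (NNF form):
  f | ~b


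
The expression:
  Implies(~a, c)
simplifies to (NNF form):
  a | c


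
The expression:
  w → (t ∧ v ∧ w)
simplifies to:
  (t ∧ v) ∨ ¬w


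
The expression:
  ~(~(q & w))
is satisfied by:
  {w: True, q: True}


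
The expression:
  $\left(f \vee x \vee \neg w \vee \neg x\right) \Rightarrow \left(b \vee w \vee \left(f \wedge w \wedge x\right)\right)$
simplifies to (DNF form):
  $b \vee w$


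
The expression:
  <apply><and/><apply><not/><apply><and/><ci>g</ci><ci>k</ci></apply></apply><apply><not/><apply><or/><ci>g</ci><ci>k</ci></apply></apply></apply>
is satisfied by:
  {g: False, k: False}


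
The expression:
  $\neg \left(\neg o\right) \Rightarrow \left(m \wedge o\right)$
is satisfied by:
  {m: True, o: False}
  {o: False, m: False}
  {o: True, m: True}


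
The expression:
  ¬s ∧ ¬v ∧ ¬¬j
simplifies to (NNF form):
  j ∧ ¬s ∧ ¬v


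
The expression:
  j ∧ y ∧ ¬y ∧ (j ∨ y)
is never true.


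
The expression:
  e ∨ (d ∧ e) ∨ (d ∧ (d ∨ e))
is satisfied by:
  {d: True, e: True}
  {d: True, e: False}
  {e: True, d: False}


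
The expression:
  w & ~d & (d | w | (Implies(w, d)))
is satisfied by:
  {w: True, d: False}


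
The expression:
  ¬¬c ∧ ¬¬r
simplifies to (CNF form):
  c ∧ r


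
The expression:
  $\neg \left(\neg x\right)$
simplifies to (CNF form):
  $x$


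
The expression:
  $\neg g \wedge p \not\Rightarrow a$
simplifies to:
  $p \wedge \neg a \wedge \neg g$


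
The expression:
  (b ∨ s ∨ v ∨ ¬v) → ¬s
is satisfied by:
  {s: False}


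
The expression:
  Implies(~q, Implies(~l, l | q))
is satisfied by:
  {q: True, l: True}
  {q: True, l: False}
  {l: True, q: False}


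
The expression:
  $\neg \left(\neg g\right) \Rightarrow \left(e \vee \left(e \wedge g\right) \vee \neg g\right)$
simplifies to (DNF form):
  $e \vee \neg g$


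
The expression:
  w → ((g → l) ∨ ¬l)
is always true.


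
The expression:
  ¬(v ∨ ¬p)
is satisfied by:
  {p: True, v: False}


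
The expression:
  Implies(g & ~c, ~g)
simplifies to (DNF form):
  c | ~g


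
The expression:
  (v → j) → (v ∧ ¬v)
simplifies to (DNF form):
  v ∧ ¬j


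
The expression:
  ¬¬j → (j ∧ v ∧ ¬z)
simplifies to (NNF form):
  (v ∧ ¬z) ∨ ¬j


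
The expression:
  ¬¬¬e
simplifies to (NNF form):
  ¬e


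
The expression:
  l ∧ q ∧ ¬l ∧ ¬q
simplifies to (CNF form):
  False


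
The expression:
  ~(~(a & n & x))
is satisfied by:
  {a: True, x: True, n: True}


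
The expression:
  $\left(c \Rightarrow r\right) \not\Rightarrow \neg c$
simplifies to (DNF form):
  $c \wedge r$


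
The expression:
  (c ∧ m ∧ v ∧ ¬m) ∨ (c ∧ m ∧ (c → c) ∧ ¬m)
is never true.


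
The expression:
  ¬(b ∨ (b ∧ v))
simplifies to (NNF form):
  ¬b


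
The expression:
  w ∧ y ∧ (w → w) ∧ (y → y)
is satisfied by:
  {w: True, y: True}


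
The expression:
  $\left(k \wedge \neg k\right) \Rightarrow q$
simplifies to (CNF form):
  $\text{True}$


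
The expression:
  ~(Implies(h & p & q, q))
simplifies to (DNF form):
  False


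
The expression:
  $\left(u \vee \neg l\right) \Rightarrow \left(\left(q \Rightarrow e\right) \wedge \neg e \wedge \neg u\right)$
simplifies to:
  $\neg u \wedge \left(l \vee \neg e\right) \wedge \left(l \vee \neg q\right)$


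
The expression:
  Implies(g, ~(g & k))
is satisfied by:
  {g: False, k: False}
  {k: True, g: False}
  {g: True, k: False}


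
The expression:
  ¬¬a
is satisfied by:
  {a: True}


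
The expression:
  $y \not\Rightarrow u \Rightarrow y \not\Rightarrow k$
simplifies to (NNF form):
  $u \vee \neg k \vee \neg y$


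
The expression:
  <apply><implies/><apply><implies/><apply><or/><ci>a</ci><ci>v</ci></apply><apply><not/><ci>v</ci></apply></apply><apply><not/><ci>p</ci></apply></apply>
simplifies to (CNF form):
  <apply><or/><ci>v</ci><apply><not/><ci>p</ci></apply></apply>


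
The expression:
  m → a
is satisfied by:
  {a: True, m: False}
  {m: False, a: False}
  {m: True, a: True}


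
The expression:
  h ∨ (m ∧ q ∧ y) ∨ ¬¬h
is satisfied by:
  {m: True, h: True, q: True, y: True}
  {m: True, h: True, q: True, y: False}
  {m: True, h: True, y: True, q: False}
  {m: True, h: True, y: False, q: False}
  {h: True, q: True, y: True, m: False}
  {h: True, q: True, y: False, m: False}
  {h: True, q: False, y: True, m: False}
  {h: True, q: False, y: False, m: False}
  {m: True, q: True, y: True, h: False}


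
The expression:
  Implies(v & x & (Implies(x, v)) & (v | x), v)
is always true.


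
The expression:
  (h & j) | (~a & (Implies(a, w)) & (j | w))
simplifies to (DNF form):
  (h & j) | (j & ~a) | (w & ~a)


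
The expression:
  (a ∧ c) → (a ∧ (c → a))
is always true.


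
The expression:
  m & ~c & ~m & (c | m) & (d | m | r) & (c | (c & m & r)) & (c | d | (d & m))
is never true.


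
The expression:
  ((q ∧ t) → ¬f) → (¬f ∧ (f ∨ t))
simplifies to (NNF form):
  t ∧ (q ∨ ¬f)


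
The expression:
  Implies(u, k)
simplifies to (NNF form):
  k | ~u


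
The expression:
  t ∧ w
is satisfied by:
  {t: True, w: True}


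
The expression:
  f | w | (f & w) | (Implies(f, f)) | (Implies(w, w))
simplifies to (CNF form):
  True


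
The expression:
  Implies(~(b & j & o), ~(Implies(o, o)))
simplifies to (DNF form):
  b & j & o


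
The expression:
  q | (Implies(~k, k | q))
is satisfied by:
  {k: True, q: True}
  {k: True, q: False}
  {q: True, k: False}


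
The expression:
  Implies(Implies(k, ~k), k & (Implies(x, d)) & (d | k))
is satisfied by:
  {k: True}


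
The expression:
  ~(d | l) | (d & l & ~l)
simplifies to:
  ~d & ~l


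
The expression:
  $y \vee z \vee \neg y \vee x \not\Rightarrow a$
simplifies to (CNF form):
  $\text{True}$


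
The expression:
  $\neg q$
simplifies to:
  $\neg q$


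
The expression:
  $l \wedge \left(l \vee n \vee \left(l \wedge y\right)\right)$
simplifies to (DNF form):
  $l$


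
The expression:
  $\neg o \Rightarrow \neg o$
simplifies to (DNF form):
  $\text{True}$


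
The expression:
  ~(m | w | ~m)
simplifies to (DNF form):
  False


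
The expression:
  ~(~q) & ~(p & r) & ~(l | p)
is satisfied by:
  {q: True, p: False, l: False}


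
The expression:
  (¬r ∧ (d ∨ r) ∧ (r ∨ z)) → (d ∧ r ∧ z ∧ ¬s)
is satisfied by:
  {r: True, z: False, d: False}
  {z: False, d: False, r: False}
  {r: True, d: True, z: False}
  {d: True, z: False, r: False}
  {r: True, z: True, d: False}
  {z: True, r: False, d: False}
  {r: True, d: True, z: True}


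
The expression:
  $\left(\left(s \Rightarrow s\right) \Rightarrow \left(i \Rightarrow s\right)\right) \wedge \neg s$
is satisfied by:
  {i: False, s: False}


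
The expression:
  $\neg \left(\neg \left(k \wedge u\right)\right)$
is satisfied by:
  {u: True, k: True}


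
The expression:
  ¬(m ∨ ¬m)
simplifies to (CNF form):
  False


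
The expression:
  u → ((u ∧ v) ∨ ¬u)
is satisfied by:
  {v: True, u: False}
  {u: False, v: False}
  {u: True, v: True}


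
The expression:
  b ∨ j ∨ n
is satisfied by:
  {n: True, b: True, j: True}
  {n: True, b: True, j: False}
  {n: True, j: True, b: False}
  {n: True, j: False, b: False}
  {b: True, j: True, n: False}
  {b: True, j: False, n: False}
  {j: True, b: False, n: False}


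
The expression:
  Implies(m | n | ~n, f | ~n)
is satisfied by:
  {f: True, n: False}
  {n: False, f: False}
  {n: True, f: True}


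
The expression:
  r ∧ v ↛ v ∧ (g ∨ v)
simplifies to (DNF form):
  False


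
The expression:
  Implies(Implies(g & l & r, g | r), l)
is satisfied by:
  {l: True}


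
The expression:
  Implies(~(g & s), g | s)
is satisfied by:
  {g: True, s: True}
  {g: True, s: False}
  {s: True, g: False}


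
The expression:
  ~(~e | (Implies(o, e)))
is never true.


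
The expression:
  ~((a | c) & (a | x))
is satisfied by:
  {c: False, a: False, x: False}
  {x: True, c: False, a: False}
  {c: True, x: False, a: False}


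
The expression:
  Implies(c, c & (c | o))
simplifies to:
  True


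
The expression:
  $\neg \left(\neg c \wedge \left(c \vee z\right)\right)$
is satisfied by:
  {c: True, z: False}
  {z: False, c: False}
  {z: True, c: True}


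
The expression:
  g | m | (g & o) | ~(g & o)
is always true.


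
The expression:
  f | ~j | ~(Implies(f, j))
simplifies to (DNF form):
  f | ~j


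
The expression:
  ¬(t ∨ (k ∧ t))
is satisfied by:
  {t: False}


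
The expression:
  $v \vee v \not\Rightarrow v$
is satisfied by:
  {v: True}


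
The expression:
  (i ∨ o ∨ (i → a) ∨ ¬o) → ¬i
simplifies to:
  ¬i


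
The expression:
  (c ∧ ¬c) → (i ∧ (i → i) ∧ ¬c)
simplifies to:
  True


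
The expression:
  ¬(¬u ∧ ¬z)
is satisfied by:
  {z: True, u: True}
  {z: True, u: False}
  {u: True, z: False}


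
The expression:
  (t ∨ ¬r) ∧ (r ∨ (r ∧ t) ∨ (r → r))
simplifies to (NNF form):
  t ∨ ¬r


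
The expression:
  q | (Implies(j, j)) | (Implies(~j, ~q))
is always true.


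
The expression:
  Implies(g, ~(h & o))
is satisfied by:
  {h: False, o: False, g: False}
  {g: True, h: False, o: False}
  {o: True, h: False, g: False}
  {g: True, o: True, h: False}
  {h: True, g: False, o: False}
  {g: True, h: True, o: False}
  {o: True, h: True, g: False}


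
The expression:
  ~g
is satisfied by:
  {g: False}


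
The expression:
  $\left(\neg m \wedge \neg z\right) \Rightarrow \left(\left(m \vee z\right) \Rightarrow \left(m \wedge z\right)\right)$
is always true.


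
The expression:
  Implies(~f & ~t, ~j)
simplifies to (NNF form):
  f | t | ~j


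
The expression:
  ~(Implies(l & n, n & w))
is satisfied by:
  {n: True, l: True, w: False}


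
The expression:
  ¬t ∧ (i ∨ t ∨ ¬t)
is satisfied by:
  {t: False}


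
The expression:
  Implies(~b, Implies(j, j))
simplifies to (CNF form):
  True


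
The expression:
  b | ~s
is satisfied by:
  {b: True, s: False}
  {s: False, b: False}
  {s: True, b: True}


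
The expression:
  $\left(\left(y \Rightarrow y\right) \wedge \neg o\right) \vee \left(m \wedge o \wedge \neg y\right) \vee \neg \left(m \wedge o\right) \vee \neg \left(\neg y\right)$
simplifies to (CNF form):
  $\text{True}$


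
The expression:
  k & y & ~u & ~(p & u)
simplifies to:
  k & y & ~u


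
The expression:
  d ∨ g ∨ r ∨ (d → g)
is always true.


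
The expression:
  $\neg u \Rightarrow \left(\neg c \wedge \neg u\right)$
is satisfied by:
  {u: True, c: False}
  {c: False, u: False}
  {c: True, u: True}


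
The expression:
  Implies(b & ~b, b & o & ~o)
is always true.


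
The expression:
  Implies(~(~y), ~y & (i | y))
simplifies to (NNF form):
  ~y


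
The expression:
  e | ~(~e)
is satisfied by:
  {e: True}


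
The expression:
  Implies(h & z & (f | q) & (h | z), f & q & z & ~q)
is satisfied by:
  {f: False, h: False, z: False, q: False}
  {q: True, f: False, h: False, z: False}
  {f: True, q: False, h: False, z: False}
  {q: True, f: True, h: False, z: False}
  {z: True, q: False, f: False, h: False}
  {z: True, q: True, f: False, h: False}
  {z: True, f: True, q: False, h: False}
  {z: True, q: True, f: True, h: False}
  {h: True, z: False, f: False, q: False}
  {h: True, q: True, z: False, f: False}
  {h: True, f: True, z: False, q: False}
  {q: True, h: True, f: True, z: False}
  {h: True, z: True, q: False, f: False}


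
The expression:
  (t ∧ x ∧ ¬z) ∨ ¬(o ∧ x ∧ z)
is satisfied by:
  {o: False, z: False, x: False}
  {x: True, o: False, z: False}
  {z: True, o: False, x: False}
  {x: True, z: True, o: False}
  {o: True, x: False, z: False}
  {x: True, o: True, z: False}
  {z: True, o: True, x: False}


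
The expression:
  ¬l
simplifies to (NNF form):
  ¬l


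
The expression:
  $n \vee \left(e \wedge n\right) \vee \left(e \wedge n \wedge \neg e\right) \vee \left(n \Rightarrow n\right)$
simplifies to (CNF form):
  $\text{True}$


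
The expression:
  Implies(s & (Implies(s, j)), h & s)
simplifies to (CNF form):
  h | ~j | ~s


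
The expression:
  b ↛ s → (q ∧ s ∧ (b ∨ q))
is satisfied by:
  {s: True, b: False}
  {b: False, s: False}
  {b: True, s: True}


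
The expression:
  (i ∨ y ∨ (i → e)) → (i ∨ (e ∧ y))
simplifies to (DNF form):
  i ∨ (e ∧ y)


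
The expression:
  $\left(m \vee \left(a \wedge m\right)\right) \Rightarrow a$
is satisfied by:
  {a: True, m: False}
  {m: False, a: False}
  {m: True, a: True}


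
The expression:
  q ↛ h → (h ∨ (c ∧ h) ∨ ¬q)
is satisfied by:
  {h: True, q: False}
  {q: False, h: False}
  {q: True, h: True}


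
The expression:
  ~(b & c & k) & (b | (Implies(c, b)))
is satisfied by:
  {b: True, k: False, c: False}
  {k: False, c: False, b: False}
  {b: True, k: True, c: False}
  {k: True, b: False, c: False}
  {c: True, b: True, k: False}


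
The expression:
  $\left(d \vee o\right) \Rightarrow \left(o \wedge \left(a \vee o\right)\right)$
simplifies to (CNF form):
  $o \vee \neg d$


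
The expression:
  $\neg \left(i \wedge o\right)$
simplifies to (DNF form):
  $\neg i \vee \neg o$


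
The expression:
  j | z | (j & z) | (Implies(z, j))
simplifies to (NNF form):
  True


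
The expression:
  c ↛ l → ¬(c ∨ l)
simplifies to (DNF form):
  l ∨ ¬c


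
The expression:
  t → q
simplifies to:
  q ∨ ¬t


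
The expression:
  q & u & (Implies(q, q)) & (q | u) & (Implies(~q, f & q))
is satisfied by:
  {u: True, q: True}


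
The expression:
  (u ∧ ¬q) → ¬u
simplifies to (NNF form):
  q ∨ ¬u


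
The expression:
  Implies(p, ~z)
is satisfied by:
  {p: False, z: False}
  {z: True, p: False}
  {p: True, z: False}


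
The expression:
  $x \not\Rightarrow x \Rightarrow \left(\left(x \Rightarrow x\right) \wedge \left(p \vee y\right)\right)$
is always true.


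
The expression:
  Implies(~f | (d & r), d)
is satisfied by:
  {d: True, f: True}
  {d: True, f: False}
  {f: True, d: False}


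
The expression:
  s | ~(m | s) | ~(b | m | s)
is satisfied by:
  {s: True, m: False}
  {m: False, s: False}
  {m: True, s: True}


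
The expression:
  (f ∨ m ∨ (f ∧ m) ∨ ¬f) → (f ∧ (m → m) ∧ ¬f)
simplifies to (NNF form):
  False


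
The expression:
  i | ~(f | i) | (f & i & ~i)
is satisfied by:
  {i: True, f: False}
  {f: False, i: False}
  {f: True, i: True}


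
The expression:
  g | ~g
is always true.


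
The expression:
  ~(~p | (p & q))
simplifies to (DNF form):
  p & ~q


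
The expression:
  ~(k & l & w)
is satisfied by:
  {l: False, k: False, w: False}
  {w: True, l: False, k: False}
  {k: True, l: False, w: False}
  {w: True, k: True, l: False}
  {l: True, w: False, k: False}
  {w: True, l: True, k: False}
  {k: True, l: True, w: False}


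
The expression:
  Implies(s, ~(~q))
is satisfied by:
  {q: True, s: False}
  {s: False, q: False}
  {s: True, q: True}


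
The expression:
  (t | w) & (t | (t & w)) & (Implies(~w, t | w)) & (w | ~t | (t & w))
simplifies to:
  t & w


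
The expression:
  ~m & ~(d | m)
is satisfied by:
  {d: False, m: False}


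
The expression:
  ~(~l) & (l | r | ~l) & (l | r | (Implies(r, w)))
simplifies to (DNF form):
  l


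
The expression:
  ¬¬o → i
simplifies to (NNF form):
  i ∨ ¬o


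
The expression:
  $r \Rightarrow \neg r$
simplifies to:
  $\neg r$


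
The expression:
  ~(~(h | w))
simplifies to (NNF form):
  h | w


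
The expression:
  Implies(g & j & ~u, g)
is always true.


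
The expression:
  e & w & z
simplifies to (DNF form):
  e & w & z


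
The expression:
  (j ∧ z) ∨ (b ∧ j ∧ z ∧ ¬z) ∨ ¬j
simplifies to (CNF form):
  z ∨ ¬j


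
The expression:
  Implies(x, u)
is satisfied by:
  {u: True, x: False}
  {x: False, u: False}
  {x: True, u: True}


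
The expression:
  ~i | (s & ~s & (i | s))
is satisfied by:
  {i: False}


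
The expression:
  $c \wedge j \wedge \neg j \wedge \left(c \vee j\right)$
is never true.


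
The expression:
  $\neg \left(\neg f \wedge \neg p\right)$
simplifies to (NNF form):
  $f \vee p$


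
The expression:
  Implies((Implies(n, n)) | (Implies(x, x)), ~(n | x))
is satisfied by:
  {n: False, x: False}


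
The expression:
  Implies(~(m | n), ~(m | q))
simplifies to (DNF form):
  m | n | ~q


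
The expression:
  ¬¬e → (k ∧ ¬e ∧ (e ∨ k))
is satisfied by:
  {e: False}


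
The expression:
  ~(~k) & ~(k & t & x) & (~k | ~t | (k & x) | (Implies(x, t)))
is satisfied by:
  {k: True, t: False, x: False}
  {x: True, k: True, t: False}
  {t: True, k: True, x: False}


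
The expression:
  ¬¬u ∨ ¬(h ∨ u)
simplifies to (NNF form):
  u ∨ ¬h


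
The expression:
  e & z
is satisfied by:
  {z: True, e: True}


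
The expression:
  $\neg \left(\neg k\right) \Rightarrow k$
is always true.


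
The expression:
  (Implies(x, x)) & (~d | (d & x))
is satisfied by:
  {x: True, d: False}
  {d: False, x: False}
  {d: True, x: True}


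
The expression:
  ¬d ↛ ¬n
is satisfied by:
  {n: True, d: False}


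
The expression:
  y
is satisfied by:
  {y: True}


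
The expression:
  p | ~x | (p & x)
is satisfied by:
  {p: True, x: False}
  {x: False, p: False}
  {x: True, p: True}


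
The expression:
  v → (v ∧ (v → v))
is always true.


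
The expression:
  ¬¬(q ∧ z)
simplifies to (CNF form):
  q ∧ z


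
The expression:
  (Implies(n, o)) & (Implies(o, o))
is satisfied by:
  {o: True, n: False}
  {n: False, o: False}
  {n: True, o: True}


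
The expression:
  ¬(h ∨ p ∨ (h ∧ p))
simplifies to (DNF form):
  ¬h ∧ ¬p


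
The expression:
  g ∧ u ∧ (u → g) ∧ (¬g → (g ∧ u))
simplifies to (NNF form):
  g ∧ u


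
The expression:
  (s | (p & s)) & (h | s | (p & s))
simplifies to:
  s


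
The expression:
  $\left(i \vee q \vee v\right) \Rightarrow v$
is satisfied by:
  {v: True, i: False, q: False}
  {q: True, v: True, i: False}
  {v: True, i: True, q: False}
  {q: True, v: True, i: True}
  {q: False, i: False, v: False}


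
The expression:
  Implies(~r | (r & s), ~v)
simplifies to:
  ~v | (r & ~s)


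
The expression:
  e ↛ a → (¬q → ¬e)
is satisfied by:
  {a: True, q: True, e: False}
  {a: True, e: False, q: False}
  {q: True, e: False, a: False}
  {q: False, e: False, a: False}
  {a: True, q: True, e: True}
  {a: True, e: True, q: False}
  {q: True, e: True, a: False}


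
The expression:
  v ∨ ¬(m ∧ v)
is always true.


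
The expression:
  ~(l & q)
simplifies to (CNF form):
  ~l | ~q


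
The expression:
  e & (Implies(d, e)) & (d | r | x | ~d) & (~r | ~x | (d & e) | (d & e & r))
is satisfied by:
  {d: True, e: True, x: False, r: False}
  {e: True, d: False, x: False, r: False}
  {r: True, d: True, e: True, x: False}
  {r: True, e: True, d: False, x: False}
  {d: True, x: True, e: True, r: False}
  {x: True, e: True, r: False, d: False}
  {r: True, x: True, e: True, d: True}


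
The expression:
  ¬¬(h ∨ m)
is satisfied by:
  {m: True, h: True}
  {m: True, h: False}
  {h: True, m: False}


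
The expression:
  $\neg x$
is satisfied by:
  {x: False}


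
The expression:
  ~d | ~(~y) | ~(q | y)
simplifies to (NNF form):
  y | ~d | ~q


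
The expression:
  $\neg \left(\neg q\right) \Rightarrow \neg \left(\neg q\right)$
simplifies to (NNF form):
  $\text{True}$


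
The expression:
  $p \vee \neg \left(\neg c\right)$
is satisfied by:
  {c: True, p: True}
  {c: True, p: False}
  {p: True, c: False}


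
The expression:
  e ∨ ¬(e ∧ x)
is always true.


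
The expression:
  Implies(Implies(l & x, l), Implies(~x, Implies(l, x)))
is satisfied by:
  {x: True, l: False}
  {l: False, x: False}
  {l: True, x: True}


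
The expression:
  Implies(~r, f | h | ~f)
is always true.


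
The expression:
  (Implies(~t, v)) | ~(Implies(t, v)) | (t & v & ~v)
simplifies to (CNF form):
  t | v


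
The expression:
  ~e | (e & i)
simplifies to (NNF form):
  i | ~e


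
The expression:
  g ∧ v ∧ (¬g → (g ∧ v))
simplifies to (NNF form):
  g ∧ v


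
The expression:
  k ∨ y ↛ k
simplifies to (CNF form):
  k ∨ y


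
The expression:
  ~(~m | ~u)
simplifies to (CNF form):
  m & u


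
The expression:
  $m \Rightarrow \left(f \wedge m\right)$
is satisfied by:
  {f: True, m: False}
  {m: False, f: False}
  {m: True, f: True}


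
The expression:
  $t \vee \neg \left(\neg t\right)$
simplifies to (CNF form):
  $t$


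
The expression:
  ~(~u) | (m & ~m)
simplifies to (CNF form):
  u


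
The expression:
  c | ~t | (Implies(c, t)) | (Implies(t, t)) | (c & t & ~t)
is always true.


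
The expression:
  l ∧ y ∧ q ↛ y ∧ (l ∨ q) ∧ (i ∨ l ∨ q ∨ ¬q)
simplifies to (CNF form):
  False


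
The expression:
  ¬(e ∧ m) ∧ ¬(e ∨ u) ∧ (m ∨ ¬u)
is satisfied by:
  {u: False, e: False}


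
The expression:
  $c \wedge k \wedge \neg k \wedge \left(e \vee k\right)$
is never true.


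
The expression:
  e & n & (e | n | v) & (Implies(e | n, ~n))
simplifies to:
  False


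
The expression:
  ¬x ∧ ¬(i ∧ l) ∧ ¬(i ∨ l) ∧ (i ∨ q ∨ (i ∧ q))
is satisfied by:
  {q: True, x: False, i: False, l: False}


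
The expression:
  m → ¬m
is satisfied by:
  {m: False}


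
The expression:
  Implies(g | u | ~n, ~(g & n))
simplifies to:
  ~g | ~n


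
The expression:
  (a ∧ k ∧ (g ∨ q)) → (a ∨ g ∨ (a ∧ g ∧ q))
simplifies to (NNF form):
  True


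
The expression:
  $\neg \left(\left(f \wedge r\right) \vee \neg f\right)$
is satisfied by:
  {f: True, r: False}


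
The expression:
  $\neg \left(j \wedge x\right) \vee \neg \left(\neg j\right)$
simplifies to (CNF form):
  $\text{True}$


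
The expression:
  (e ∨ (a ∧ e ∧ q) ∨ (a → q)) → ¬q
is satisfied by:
  {q: False}


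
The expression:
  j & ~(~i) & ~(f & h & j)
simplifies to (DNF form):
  (i & j & ~f) | (i & j & ~h)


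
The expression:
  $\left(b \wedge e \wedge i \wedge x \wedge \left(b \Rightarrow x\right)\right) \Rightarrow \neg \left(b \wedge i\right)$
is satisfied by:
  {e: False, x: False, i: False, b: False}
  {b: True, e: False, x: False, i: False}
  {i: True, e: False, x: False, b: False}
  {b: True, i: True, e: False, x: False}
  {x: True, b: False, e: False, i: False}
  {b: True, x: True, e: False, i: False}
  {i: True, x: True, b: False, e: False}
  {b: True, i: True, x: True, e: False}
  {e: True, i: False, x: False, b: False}
  {b: True, e: True, i: False, x: False}
  {i: True, e: True, b: False, x: False}
  {b: True, i: True, e: True, x: False}
  {x: True, e: True, i: False, b: False}
  {b: True, x: True, e: True, i: False}
  {i: True, x: True, e: True, b: False}


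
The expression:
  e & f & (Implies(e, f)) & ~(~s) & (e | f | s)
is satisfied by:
  {e: True, s: True, f: True}


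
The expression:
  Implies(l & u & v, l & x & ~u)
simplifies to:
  ~l | ~u | ~v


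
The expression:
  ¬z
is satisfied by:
  {z: False}


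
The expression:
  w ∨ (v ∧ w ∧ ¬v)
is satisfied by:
  {w: True}


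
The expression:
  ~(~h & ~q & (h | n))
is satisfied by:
  {q: True, h: True, n: False}
  {q: True, h: False, n: False}
  {h: True, q: False, n: False}
  {q: False, h: False, n: False}
  {n: True, q: True, h: True}
  {n: True, q: True, h: False}
  {n: True, h: True, q: False}


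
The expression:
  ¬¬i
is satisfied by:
  {i: True}


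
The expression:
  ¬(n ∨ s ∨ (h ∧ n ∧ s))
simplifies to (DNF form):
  ¬n ∧ ¬s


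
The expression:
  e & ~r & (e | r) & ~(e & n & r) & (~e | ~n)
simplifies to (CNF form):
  e & ~n & ~r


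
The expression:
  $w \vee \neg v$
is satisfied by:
  {w: True, v: False}
  {v: False, w: False}
  {v: True, w: True}


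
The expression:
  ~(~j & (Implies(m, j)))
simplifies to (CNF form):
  j | m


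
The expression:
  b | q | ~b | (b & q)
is always true.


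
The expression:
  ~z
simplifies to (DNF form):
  ~z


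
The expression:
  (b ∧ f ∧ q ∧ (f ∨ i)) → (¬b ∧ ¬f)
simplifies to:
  ¬b ∨ ¬f ∨ ¬q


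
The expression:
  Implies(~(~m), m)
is always true.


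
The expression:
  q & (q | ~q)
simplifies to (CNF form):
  q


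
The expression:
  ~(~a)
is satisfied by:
  {a: True}


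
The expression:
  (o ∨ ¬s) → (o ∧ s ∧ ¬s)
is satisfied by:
  {s: True, o: False}


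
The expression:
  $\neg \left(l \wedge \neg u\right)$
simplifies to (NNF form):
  $u \vee \neg l$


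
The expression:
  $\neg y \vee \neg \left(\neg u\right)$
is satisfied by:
  {u: True, y: False}
  {y: False, u: False}
  {y: True, u: True}


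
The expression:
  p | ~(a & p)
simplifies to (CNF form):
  True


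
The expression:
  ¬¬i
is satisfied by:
  {i: True}


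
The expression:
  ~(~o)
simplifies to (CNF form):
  o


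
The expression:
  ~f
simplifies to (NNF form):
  ~f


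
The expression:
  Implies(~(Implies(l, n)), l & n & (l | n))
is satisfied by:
  {n: True, l: False}
  {l: False, n: False}
  {l: True, n: True}


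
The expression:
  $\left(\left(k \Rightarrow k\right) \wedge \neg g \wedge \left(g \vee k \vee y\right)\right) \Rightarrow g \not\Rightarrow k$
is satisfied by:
  {g: True, y: False, k: False}
  {g: True, k: True, y: False}
  {g: True, y: True, k: False}
  {g: True, k: True, y: True}
  {k: False, y: False, g: False}


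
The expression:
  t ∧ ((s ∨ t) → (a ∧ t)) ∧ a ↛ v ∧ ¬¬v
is never true.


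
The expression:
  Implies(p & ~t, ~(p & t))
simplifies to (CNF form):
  True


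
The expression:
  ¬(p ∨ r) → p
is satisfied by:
  {r: True, p: True}
  {r: True, p: False}
  {p: True, r: False}


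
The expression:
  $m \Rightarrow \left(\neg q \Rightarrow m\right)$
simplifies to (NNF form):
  $\text{True}$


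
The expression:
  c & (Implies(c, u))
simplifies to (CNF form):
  c & u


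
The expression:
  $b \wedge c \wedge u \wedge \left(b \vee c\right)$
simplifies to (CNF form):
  $b \wedge c \wedge u$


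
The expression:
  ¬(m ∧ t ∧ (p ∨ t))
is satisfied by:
  {m: False, t: False}
  {t: True, m: False}
  {m: True, t: False}


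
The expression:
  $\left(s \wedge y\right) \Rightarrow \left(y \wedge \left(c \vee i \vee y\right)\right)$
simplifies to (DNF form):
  $\text{True}$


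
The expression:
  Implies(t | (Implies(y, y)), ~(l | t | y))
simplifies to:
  ~l & ~t & ~y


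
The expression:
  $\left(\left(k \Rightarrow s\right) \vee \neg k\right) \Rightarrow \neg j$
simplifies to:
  $\left(k \wedge \neg s\right) \vee \neg j$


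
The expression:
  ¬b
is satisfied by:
  {b: False}


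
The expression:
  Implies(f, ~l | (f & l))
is always true.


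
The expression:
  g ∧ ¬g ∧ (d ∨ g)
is never true.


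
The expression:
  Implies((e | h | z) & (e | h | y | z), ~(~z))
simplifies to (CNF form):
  (z | ~e) & (z | ~h)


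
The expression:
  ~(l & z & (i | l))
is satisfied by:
  {l: False, z: False}
  {z: True, l: False}
  {l: True, z: False}


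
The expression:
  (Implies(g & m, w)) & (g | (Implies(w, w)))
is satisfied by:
  {w: True, g: False, m: False}
  {g: False, m: False, w: False}
  {w: True, m: True, g: False}
  {m: True, g: False, w: False}
  {w: True, g: True, m: False}
  {g: True, w: False, m: False}
  {w: True, m: True, g: True}


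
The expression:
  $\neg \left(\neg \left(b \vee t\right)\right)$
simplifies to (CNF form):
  $b \vee t$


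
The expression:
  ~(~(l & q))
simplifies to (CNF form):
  l & q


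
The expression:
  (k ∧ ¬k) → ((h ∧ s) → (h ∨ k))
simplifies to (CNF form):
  True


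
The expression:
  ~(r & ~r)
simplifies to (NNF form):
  True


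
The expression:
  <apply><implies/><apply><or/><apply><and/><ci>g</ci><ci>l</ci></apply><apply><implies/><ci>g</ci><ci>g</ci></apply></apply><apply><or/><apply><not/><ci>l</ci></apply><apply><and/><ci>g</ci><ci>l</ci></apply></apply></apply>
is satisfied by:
  {g: True, l: False}
  {l: False, g: False}
  {l: True, g: True}


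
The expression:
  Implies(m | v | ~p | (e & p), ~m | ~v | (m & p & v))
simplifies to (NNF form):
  p | ~m | ~v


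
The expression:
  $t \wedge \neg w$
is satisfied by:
  {t: True, w: False}


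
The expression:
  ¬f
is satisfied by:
  {f: False}


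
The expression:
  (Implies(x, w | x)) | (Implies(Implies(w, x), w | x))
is always true.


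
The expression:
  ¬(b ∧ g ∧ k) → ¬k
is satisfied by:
  {b: True, g: True, k: False}
  {b: True, g: False, k: False}
  {g: True, b: False, k: False}
  {b: False, g: False, k: False}
  {b: True, k: True, g: True}


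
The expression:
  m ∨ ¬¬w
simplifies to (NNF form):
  m ∨ w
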